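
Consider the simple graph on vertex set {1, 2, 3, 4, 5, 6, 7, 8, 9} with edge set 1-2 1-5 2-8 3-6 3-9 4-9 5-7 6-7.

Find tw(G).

1

A width-1 tree decomposition is:
Bags: B1 = {4, 9}  B2 = {3, 9}  B3 = {3, 6}  B4 = {6, 7}  B5 = {5, 7}  B6 = {1, 5}  B7 = {1, 2}  B8 = {2, 8}
Tree: B1–B2, B2–B3, B3–B4, B4–B5, B5–B6, B6–B7, B7–B8
Every bag has size at most 2, so the width is 2 − 1 = 1 and tw(G) ≤ 1. G has an edge, so its treewidth is at least 1. Hence tw(G) = 1 exactly.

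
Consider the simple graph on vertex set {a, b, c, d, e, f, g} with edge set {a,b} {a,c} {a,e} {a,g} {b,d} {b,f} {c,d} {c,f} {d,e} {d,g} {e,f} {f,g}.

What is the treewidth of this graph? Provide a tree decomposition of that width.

Treewidth 3.
One optimal decomposition is:
Bags: B1 = {a, c, d, f}  B2 = {a, d, f, g}  B3 = {a, d, e, f}  B4 = {a, b, d, f}
Tree: B1–B2, B2–B3, B3–B4

Each bag holds 4 vertices, so the decomposition has width 3, which upper-bounds the treewidth. For the lower bound: the 4 vertex sets {c,f}, {d,g}, {a}, {e} are disjoint, each induces a connected subgraph, and every pair is joined by at least one edge of G. Contracting each set to a single vertex therefore yields K_{4} as a minor, and since treewidth is minor-monotone, tw(G) ≥ tw(K_{4}) = 3. The upper and lower bounds meet at 3, so that is the treewidth.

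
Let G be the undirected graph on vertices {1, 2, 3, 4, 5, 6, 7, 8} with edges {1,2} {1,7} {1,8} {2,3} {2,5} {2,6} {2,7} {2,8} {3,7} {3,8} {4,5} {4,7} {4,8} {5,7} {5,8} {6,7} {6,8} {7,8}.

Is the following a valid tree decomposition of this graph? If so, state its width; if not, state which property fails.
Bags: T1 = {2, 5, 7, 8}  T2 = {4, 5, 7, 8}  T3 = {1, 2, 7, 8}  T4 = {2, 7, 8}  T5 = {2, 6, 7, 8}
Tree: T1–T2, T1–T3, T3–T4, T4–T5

A tree decomposition must satisfy three properties: every vertex lies in some bag; for every edge, both endpoints lie together in some bag; and for every vertex, the bags containing it form a connected subtree. Here vertex 3 appears in no bag, so the decomposition is invalid.

No — vertex 3 appears in no bag.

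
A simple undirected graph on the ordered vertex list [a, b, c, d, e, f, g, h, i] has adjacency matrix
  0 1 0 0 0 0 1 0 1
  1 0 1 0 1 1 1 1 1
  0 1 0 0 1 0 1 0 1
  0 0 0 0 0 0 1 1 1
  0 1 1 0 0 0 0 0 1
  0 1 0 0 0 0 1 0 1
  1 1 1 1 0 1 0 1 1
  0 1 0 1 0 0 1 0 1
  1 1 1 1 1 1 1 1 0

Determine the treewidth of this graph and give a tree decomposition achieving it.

Treewidth 3.
Bags: B1 = {b, g, h, i}  B2 = {b, c, g, i}  B3 = {b, f, g, i}  B4 = {b, c, e, i}  B5 = {a, b, g, i}  B6 = {d, g, h, i}
Tree: B1–B2, B1–B3, B2–B4, B1–B5, B1–B6

The largest bag has 4 vertices, giving width 3; this decomposition certifies tw(G) ≤ 3. For the lower bound, the 4 vertices {d, g, h, i} are pairwise adjacent, and any tree decomposition puts a clique entirely inside one bag — forcing width ≥ 3. Therefore the treewidth is 3.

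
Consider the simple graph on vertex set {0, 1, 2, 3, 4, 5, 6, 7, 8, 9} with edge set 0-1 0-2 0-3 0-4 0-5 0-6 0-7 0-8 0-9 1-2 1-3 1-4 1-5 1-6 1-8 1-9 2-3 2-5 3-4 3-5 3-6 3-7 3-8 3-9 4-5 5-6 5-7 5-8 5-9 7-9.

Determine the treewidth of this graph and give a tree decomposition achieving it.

Every bag has size at most 5, so the width is 5 − 1 = 4 and tw(G) ≤ 4. Conversely, {0, 1, 2, 3, 5} is a clique of size 5, and the vertices of any clique must share a bag in every tree decomposition; so some bag has ≥ 5 vertices and tw(G) ≥ 4. Therefore the treewidth is 4.

Treewidth 4.
One optimal decomposition is:
Bags: B1 = {0, 1, 3, 5, 8}  B2 = {0, 1, 3, 4, 5}  B3 = {0, 1, 2, 3, 5}  B4 = {0, 1, 3, 5, 6}  B5 = {0, 1, 3, 5, 9}  B6 = {0, 3, 5, 7, 9}
Tree: B1–B2, B1–B3, B3–B4, B3–B5, B5–B6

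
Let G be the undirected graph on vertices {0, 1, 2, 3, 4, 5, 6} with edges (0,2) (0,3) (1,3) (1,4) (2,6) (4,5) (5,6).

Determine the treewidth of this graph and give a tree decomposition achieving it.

Every bag has size at most 3, so the width is 3 − 1 = 2 and tw(G) ≤ 2. The edges 6–2–0–3–1–4–5–6 form a cycle, so G is not a tree and its treewidth is at least 2. The upper and lower bounds meet at 2, so that is the treewidth.

Treewidth 2.
Bags: B1 = {0, 2, 6}  B2 = {0, 3, 6}  B3 = {1, 3, 6}  B4 = {1, 4, 6}  B5 = {4, 5, 6}
Tree: B1–B2, B2–B3, B3–B4, B4–B5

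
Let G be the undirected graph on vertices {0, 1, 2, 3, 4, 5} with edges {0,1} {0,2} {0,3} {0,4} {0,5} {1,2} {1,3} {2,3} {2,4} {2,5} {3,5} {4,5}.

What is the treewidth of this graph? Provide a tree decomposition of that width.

Treewidth 3.
One optimal decomposition is:
Bags: B1 = {0, 2, 4, 5}  B2 = {0, 2, 3, 5}  B3 = {0, 1, 2, 3}
Tree: B1–B2, B2–B3

Each bag holds 4 vertices, so the decomposition has width 3, which upper-bounds the treewidth. Conversely, {0, 1, 2, 3} is a clique of size 4, and the vertices of any clique must share a bag in every tree decomposition; so some bag has ≥ 4 vertices and tw(G) ≥ 3. The upper and lower bounds meet at 3, so that is the treewidth.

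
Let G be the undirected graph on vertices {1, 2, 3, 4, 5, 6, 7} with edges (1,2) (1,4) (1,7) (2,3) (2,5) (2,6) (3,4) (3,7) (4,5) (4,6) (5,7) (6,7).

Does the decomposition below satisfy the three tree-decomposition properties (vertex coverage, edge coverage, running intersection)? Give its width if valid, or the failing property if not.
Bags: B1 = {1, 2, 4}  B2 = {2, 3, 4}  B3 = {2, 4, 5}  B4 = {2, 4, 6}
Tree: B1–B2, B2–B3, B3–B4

A tree decomposition must satisfy three properties: every vertex lies in some bag; for every edge, both endpoints lie together in some bag; and for every vertex, the bags containing it form a connected subtree. Here vertex 7 appears in no bag, so the decomposition is invalid.

No — vertex 7 appears in no bag.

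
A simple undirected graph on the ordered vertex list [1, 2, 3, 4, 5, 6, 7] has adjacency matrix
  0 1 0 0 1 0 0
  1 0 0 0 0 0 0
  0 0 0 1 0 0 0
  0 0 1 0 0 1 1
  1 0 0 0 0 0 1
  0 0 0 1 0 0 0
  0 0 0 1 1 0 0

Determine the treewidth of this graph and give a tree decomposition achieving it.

Each bag holds 2 vertices, so the decomposition has width 1, which upper-bounds the treewidth. Any graph with an edge has treewidth ≥ 1, and G has the edge 5–7. The upper and lower bounds meet at 1, so that is the treewidth.

Treewidth 1.
One optimal decomposition is:
Bags: B1 = {5, 7}  B2 = {1, 5}  B3 = {4, 7}  B4 = {4, 6}  B5 = {3, 4}  B6 = {1, 2}
Tree: B1–B2, B1–B3, B3–B4, B4–B5, B2–B6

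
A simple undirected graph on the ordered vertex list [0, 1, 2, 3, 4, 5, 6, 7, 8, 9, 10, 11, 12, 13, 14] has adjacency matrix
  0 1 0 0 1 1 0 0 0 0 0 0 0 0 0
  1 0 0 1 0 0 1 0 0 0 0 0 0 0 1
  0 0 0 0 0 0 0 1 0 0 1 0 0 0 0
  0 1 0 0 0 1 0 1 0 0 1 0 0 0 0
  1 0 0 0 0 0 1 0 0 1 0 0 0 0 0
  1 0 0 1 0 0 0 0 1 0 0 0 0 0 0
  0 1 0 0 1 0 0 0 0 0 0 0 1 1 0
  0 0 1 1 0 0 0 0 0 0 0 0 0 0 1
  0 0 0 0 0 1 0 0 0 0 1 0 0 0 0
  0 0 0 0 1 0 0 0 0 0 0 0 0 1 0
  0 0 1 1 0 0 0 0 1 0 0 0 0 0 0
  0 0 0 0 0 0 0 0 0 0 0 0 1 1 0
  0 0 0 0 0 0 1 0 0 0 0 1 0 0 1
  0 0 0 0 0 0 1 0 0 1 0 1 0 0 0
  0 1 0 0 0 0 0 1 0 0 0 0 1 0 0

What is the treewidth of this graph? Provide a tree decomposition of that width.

Every bag has size at most 4, so the width is 4 − 1 = 3 and tw(G) ≤ 3. For the lower bound: the 4 vertex sets {2,8,10}, {7}, {3}, {0,1,5,14} are disjoint, each induces a connected subgraph, and every pair is joined by at least one edge of G. Contracting each set to a single vertex therefore yields K_{4} as a minor, and since treewidth is minor-monotone, tw(G) ≥ tw(K_{4}) = 3. Hence tw(G) = 3 exactly.

Treewidth 3.
One such decomposition:
Bags: B1 = {2, 7, 8, 10}  B2 = {3, 7, 8, 10}  B3 = {3, 5, 7, 8}  B4 = {3, 5, 7, 14}  B5 = {1, 3, 5, 14}  B6 = {0, 1, 5, 14}  B7 = {0, 1, 12, 14}  B8 = {0, 1, 6, 12}  B9 = {0, 4, 6, 12}  B10 = {4, 6, 11, 12}  B11 = {4, 6, 11, 13}  B12 = {4, 9, 11, 13}
Tree: B1–B2, B2–B3, B3–B4, B4–B5, B5–B6, B6–B7, B7–B8, B8–B9, B9–B10, B10–B11, B11–B12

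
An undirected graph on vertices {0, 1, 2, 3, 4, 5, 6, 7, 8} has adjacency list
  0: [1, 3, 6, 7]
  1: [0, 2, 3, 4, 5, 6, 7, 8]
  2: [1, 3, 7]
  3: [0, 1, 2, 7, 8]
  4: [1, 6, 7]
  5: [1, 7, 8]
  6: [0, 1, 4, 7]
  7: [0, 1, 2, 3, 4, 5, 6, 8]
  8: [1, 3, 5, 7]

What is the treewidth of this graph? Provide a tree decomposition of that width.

Each bag holds 4 vertices, so the decomposition has width 3, which upper-bounds the treewidth. For the lower bound, the 4 vertices {0, 1, 3, 7} are pairwise adjacent, and any tree decomposition puts a clique entirely inside one bag — forcing width ≥ 3. Hence tw(G) = 3 exactly.

Treewidth 3.
Bags: B1 = {0, 1, 3, 7}  B2 = {0, 1, 6, 7}  B3 = {1, 4, 6, 7}  B4 = {1, 3, 7, 8}  B5 = {1, 5, 7, 8}  B6 = {1, 2, 3, 7}
Tree: B1–B2, B2–B3, B1–B4, B4–B5, B4–B6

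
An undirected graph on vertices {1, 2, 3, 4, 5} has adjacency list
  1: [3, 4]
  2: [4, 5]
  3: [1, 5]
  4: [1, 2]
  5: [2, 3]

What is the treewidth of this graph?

A width-2 tree decomposition is:
Bags: B1 = {1, 3, 4}  B2 = {3, 4, 5}  B3 = {2, 4, 5}
Tree: B1–B2, B2–B3
Every bag has size at most 3, so the width is 3 − 1 = 2 and tw(G) ≤ 2. For the lower bound, G contains the cycle 4–1–3–5–2–4, so G is not a forest; only forests have treewidth ≤ 1, hence tw(G) ≥ 2. Therefore the treewidth is 2.

2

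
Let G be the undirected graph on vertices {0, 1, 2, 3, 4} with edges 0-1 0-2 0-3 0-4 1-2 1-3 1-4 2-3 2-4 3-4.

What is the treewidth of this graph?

A width-4 tree decomposition is:
Bags: B1 = {0, 1, 2, 3, 4}
Tree: (single bag)
A single bag containing all 5 vertices is trivially a valid decomposition of width 4. For the lower bound, the 5 vertices {0, 1, 2, 3, 4} are pairwise adjacent, and any tree decomposition puts a clique entirely inside one bag — forcing width ≥ 4. Hence tw(G) = 4 exactly.

4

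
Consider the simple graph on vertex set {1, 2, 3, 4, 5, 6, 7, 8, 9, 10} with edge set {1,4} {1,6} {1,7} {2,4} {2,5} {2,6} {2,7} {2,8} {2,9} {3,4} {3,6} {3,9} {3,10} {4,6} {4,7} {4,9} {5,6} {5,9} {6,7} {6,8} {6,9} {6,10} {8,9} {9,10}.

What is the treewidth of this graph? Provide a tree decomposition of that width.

Each bag holds 4 vertices, so the decomposition has width 3, which upper-bounds the treewidth. Conversely, {1, 4, 6, 7} is a clique of size 4, and the vertices of any clique must share a bag in every tree decomposition; so some bag has ≥ 4 vertices and tw(G) ≥ 3. Combining the bounds, tw(G) = 3.

Treewidth 3.
One optimal decomposition is:
Bags: B1 = {2, 4, 6, 9}  B2 = {3, 4, 6, 9}  B3 = {2, 6, 8, 9}  B4 = {2, 4, 6, 7}  B5 = {2, 5, 6, 9}  B6 = {1, 4, 6, 7}  B7 = {3, 6, 9, 10}
Tree: B1–B2, B1–B3, B1–B4, B3–B5, B4–B6, B2–B7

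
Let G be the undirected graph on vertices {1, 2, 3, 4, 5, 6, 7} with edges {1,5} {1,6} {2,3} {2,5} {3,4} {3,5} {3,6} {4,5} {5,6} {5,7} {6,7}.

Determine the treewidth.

A width-2 tree decomposition is:
Bags: B1 = {1, 5, 6}  B2 = {3, 5, 6}  B3 = {2, 3, 5}  B4 = {5, 6, 7}  B5 = {3, 4, 5}
Tree: B1–B2, B2–B3, B1–B4, B3–B5
Each bag holds 3 vertices, so the decomposition has width 2, which upper-bounds the treewidth. On the other hand G contains the 3-clique {1, 5, 6}. A clique must lie in a single bag of any decomposition, so no decomposition can have width below 2. Therefore the treewidth is 2.

2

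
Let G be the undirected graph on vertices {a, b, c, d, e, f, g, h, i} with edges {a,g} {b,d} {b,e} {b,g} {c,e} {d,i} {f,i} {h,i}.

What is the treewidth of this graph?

A width-1 tree decomposition is:
Bags: B1 = {f, i}  B2 = {d, i}  B3 = {b, d}  B4 = {b, g}  B5 = {h, i}  B6 = {b, e}  B7 = {a, g}  B8 = {c, e}
Tree: B1–B2, B2–B3, B3–B4, B2–B5, B4–B6, B4–B7, B6–B8
Every bag has size at most 2, so the width is 2 − 1 = 1 and tw(G) ≤ 1. G has an edge, so its treewidth is at least 1. Hence tw(G) = 1 exactly.

1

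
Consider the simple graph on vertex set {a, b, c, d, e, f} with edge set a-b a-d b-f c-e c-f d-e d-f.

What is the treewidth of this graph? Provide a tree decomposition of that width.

Treewidth 2.
One optimal decomposition is:
Bags: B1 = {a, b, d}  B2 = {b, d, f}  B3 = {d, e, f}  B4 = {c, e, f}
Tree: B1–B2, B2–B3, B3–B4

The largest bag has 3 vertices, giving width 2; this decomposition certifies tw(G) ≤ 2. The edges a–b–f–d–a form a cycle, so G is not a tree and its treewidth is at least 2. Hence tw(G) = 2 exactly.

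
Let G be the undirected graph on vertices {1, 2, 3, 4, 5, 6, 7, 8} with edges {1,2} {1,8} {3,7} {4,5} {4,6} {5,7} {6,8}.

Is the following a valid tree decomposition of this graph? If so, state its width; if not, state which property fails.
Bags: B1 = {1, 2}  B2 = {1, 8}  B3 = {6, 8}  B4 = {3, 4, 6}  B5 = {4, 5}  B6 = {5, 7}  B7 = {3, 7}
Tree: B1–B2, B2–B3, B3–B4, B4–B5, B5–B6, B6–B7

No — bags containing vertex 3 are not connected in the tree.

A tree decomposition must satisfy three properties: every vertex lies in some bag; for every edge, both endpoints lie together in some bag; and for every vertex, the bags containing it form a connected subtree. Here bags containing vertex 3 are not connected in the tree, so the decomposition is invalid.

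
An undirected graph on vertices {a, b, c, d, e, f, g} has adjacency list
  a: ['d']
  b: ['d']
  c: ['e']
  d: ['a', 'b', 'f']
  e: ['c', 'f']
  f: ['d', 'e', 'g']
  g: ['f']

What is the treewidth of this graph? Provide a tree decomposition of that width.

Every bag has size at most 2, so the width is 2 − 1 = 1 and tw(G) ≤ 1. Since G has at least one edge (e.g. d–f), it is not an edgeless graph, so tw(G) ≥ 1. Therefore the treewidth is 1.

Treewidth 1.
Bags: B1 = {d, f}  B2 = {e, f}  B3 = {f, g}  B4 = {b, d}  B5 = {a, d}  B6 = {c, e}
Tree: B1–B2, B2–B3, B1–B4, B1–B5, B2–B6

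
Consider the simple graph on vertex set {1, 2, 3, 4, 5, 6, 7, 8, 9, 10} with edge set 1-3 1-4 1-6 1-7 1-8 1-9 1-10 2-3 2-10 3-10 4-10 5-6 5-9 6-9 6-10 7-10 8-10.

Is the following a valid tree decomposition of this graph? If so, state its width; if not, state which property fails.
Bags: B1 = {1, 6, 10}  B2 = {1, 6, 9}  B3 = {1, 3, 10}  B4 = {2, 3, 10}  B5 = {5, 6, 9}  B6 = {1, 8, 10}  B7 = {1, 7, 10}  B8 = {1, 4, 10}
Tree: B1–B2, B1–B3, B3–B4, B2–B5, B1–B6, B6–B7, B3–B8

Yes; width 2.

Checking the three conditions: (i) the bags cover all of {1, 2, 3, 4, 5, 6, 7, 8, 9, 10}; (ii) for each edge, some bag contains both endpoints; (iii) the bags containing any fixed vertex form a subtree. All hold, so the decomposition is valid with width 3 − 1 = 2.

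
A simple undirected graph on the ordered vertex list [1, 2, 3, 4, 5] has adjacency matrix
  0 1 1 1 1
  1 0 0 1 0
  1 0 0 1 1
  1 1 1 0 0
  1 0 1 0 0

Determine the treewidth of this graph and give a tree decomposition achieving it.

The largest bag has 3 vertices, giving width 2; this decomposition certifies tw(G) ≤ 2. For the lower bound, the 3 vertices {1, 2, 4} are pairwise adjacent, and any tree decomposition puts a clique entirely inside one bag — forcing width ≥ 2. Combining the bounds, tw(G) = 2.

Treewidth 2.
One such decomposition:
Bags: B1 = {1, 2, 4}  B2 = {1, 3, 4}  B3 = {1, 3, 5}
Tree: B1–B2, B2–B3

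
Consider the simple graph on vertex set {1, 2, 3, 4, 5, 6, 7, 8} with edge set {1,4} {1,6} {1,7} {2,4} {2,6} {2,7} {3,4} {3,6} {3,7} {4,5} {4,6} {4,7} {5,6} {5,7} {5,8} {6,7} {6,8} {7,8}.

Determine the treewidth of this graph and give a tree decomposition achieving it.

Treewidth 3.
Bags: B1 = {2, 4, 6, 7}  B2 = {4, 5, 6, 7}  B3 = {5, 6, 7, 8}  B4 = {3, 4, 6, 7}  B5 = {1, 4, 6, 7}
Tree: B1–B2, B2–B3, B1–B4, B4–B5

Every bag has size at most 4, so the width is 4 − 1 = 3 and tw(G) ≤ 3. For the lower bound, the 4 vertices {5, 6, 7, 8} are pairwise adjacent, and any tree decomposition puts a clique entirely inside one bag — forcing width ≥ 3. The upper and lower bounds meet at 3, so that is the treewidth.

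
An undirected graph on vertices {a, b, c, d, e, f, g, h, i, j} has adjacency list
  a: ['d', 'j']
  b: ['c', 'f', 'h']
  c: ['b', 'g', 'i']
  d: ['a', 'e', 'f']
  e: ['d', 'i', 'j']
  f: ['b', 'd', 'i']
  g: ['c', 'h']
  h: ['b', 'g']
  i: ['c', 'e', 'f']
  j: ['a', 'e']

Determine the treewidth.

A width-2 tree decomposition is:
Bags: B1 = {a, e, j}  B2 = {a, d, e}  B3 = {d, e, i}  B4 = {d, f, i}  B5 = {c, f, i}  B6 = {b, c, f}  B7 = {b, c, g}  B8 = {b, g, h}
Tree: B1–B2, B2–B3, B3–B4, B4–B5, B5–B6, B6–B7, B7–B8
The largest bag has 3 vertices, giving width 2; this decomposition certifies tw(G) ≤ 2. The edges j–a–d–e–j form a cycle, so G is not a tree and its treewidth is at least 2. The upper and lower bounds meet at 2, so that is the treewidth.

2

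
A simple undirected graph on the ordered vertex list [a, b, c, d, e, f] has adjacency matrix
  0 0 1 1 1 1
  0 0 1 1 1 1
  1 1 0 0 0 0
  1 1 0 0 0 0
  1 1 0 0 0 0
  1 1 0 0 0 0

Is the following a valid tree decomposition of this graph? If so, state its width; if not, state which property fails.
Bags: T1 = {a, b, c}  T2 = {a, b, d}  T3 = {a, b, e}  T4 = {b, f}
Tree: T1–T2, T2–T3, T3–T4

No — edge (a,f) lies in no bag.

A tree decomposition must satisfy three properties: every vertex lies in some bag; for every edge, both endpoints lie together in some bag; and for every vertex, the bags containing it form a connected subtree. Here edge (a,f) lies in no bag, so the decomposition is invalid.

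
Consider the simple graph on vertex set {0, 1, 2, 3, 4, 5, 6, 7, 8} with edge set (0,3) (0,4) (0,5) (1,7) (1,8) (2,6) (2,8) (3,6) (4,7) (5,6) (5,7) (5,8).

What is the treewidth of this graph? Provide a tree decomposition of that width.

Every bag has size at most 4, so the width is 4 − 1 = 3 and tw(G) ≤ 3. For the lower bound: the 4 vertex sets {1,4,7}, {0}, {5}, {2,3,6,8} are disjoint, each induces a connected subgraph, and every pair is joined by at least one edge of G. Contracting each set to a single vertex therefore yields K_{4} as a minor, and since treewidth is minor-monotone, tw(G) ≥ tw(K_{4}) = 3. Hence tw(G) = 3 exactly.

Treewidth 3.
Bags: B1 = {0, 1, 4, 7}  B2 = {0, 1, 5, 7}  B3 = {0, 1, 5, 8}  B4 = {0, 3, 5, 8}  B5 = {3, 5, 6, 8}  B6 = {2, 3, 6, 8}
Tree: B1–B2, B2–B3, B3–B4, B4–B5, B5–B6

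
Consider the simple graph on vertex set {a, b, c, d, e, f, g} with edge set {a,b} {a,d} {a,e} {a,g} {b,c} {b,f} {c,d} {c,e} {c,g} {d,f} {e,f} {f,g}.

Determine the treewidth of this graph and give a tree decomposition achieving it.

Every bag has size at most 4, so the width is 4 − 1 = 3 and tw(G) ≤ 3. For the lower bound: the 4 vertex sets {b,c}, {d,f}, {a}, {e} are disjoint, each induces a connected subgraph, and every pair is joined by at least one edge of G. Contracting each set to a single vertex therefore yields K_{4} as a minor, and since treewidth is minor-monotone, tw(G) ≥ tw(K_{4}) = 3. Hence tw(G) = 3 exactly.

Treewidth 3.
Bags: B1 = {a, b, c, f}  B2 = {a, c, d, f}  B3 = {a, c, e, f}  B4 = {a, c, f, g}
Tree: B1–B2, B2–B3, B3–B4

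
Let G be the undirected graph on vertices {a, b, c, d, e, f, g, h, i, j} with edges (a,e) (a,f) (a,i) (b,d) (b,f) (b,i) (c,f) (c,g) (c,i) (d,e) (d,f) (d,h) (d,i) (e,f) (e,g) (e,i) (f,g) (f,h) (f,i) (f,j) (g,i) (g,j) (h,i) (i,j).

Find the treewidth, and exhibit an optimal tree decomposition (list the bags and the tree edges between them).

Each bag holds 4 vertices, so the decomposition has width 3, which upper-bounds the treewidth. For the lower bound, the 4 vertices {d, e, f, i} are pairwise adjacent, and any tree decomposition puts a clique entirely inside one bag — forcing width ≥ 3. The upper and lower bounds meet at 3, so that is the treewidth.

Treewidth 3.
One such decomposition:
Bags: B1 = {d, f, h, i}  B2 = {d, e, f, i}  B3 = {e, f, g, i}  B4 = {b, d, f, i}  B5 = {f, g, i, j}  B6 = {c, f, g, i}  B7 = {a, e, f, i}
Tree: B1–B2, B2–B3, B1–B4, B3–B5, B3–B6, B2–B7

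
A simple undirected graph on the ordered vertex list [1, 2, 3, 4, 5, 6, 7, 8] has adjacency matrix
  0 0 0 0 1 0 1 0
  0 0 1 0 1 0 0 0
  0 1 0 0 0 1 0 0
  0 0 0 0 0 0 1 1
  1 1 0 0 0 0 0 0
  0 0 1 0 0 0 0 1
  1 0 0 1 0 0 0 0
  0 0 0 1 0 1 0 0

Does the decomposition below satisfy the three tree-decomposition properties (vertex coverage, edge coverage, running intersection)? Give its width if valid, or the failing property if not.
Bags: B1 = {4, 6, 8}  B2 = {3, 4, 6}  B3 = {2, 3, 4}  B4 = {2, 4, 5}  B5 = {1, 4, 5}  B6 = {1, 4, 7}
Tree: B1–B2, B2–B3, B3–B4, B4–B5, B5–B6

Yes; width 2.

Vertex coverage: the bags together contain {1, 2, 3, 4, 5, 6, 7, 8}, the full vertex set. Edge coverage: each edge of G has both endpoints in at least one bag. Running intersection: for every vertex, the bags containing it form a connected subtree. All three properties hold, so this is a valid tree decomposition of width max|bag| − 1 = 2, and hence tw(G) ≤ 2.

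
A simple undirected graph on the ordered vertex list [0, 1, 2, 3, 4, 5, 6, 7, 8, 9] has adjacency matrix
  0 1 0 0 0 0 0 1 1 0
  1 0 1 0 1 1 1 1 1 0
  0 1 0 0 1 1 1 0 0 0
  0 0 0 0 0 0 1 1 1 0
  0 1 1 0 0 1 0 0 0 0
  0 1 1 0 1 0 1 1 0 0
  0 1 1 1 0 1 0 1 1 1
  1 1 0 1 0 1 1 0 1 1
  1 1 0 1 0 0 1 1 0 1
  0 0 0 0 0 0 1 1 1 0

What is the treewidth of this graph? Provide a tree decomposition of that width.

The largest bag has 4 vertices, giving width 3; this decomposition certifies tw(G) ≤ 3. Conversely, {0, 1, 7, 8} is a clique of size 4, and the vertices of any clique must share a bag in every tree decomposition; so some bag has ≥ 4 vertices and tw(G) ≥ 3. Therefore the treewidth is 3.

Treewidth 3.
One such decomposition:
Bags: B1 = {1, 2, 4, 5}  B2 = {1, 2, 5, 6}  B3 = {1, 5, 6, 7}  B4 = {1, 6, 7, 8}  B5 = {3, 6, 7, 8}  B6 = {6, 7, 8, 9}  B7 = {0, 1, 7, 8}
Tree: B1–B2, B2–B3, B3–B4, B4–B5, B5–B6, B4–B7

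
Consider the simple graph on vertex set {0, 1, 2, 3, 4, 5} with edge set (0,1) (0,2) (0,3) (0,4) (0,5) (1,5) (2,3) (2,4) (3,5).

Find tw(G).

A width-2 tree decomposition is:
Bags: B1 = {0, 3, 5}  B2 = {0, 2, 3}  B3 = {0, 1, 5}  B4 = {0, 2, 4}
Tree: B1–B2, B1–B3, B2–B4
Every bag has size at most 3, so the width is 3 − 1 = 2 and tw(G) ≤ 2. For the lower bound, the 3 vertices {0, 1, 5} are pairwise adjacent, and any tree decomposition puts a clique entirely inside one bag — forcing width ≥ 2. Combining the bounds, tw(G) = 2.

2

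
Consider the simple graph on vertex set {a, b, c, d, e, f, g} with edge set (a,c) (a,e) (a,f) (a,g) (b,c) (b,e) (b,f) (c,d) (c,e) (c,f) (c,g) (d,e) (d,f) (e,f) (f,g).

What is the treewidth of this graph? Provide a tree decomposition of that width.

Treewidth 3.
Bags: B1 = {a, c, e, f}  B2 = {c, d, e, f}  B3 = {b, c, e, f}  B4 = {a, c, f, g}
Tree: B1–B2, B1–B3, B1–B4

The largest bag has 4 vertices, giving width 3; this decomposition certifies tw(G) ≤ 3. On the other hand G contains the 4-clique {a, c, f, g}. A clique must lie in a single bag of any decomposition, so no decomposition can have width below 3. Hence tw(G) = 3 exactly.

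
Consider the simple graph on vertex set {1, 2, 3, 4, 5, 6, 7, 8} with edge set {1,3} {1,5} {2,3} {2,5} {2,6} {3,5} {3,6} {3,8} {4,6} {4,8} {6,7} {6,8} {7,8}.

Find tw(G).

2

A width-2 tree decomposition is:
Bags: B1 = {2, 3, 5}  B2 = {1, 3, 5}  B3 = {2, 3, 6}  B4 = {3, 6, 8}  B5 = {6, 7, 8}  B6 = {4, 6, 8}
Tree: B1–B2, B1–B3, B3–B4, B4–B5, B5–B6
Every bag has size at most 3, so the width is 3 − 1 = 2 and tw(G) ≤ 2. Conversely, {3, 6, 8} is a clique of size 3, and the vertices of any clique must share a bag in every tree decomposition; so some bag has ≥ 3 vertices and tw(G) ≥ 2. Combining the bounds, tw(G) = 2.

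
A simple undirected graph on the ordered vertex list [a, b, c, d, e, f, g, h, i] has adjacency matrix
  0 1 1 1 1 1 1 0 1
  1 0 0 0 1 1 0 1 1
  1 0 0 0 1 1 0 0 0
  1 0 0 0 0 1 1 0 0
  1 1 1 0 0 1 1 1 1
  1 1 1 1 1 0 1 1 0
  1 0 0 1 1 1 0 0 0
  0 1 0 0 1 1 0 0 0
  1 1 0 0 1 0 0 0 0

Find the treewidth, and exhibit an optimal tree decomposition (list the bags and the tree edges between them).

Treewidth 3.
Bags: B1 = {a, b, e, f}  B2 = {a, e, f, g}  B3 = {a, b, e, i}  B4 = {b, e, f, h}  B5 = {a, d, f, g}  B6 = {a, c, e, f}
Tree: B1–B2, B1–B3, B1–B4, B2–B5, B1–B6

Every bag has size at most 4, so the width is 4 − 1 = 3 and tw(G) ≤ 3. On the other hand G contains the 4-clique {b, e, f, h}. A clique must lie in a single bag of any decomposition, so no decomposition can have width below 3. Therefore the treewidth is 3.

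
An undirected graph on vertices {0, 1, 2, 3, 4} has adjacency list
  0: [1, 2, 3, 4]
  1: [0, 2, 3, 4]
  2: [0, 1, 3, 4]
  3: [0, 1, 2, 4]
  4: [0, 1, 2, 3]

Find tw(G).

4

A width-4 tree decomposition is:
Bags: B1 = {0, 1, 2, 3, 4}
Tree: (single bag)
A single bag containing all 5 vertices is trivially a valid decomposition of width 4. Conversely, {0, 1, 2, 3, 4} is a clique of size 5, and the vertices of any clique must share a bag in every tree decomposition; so some bag has ≥ 5 vertices and tw(G) ≥ 4. Combining the bounds, tw(G) = 4.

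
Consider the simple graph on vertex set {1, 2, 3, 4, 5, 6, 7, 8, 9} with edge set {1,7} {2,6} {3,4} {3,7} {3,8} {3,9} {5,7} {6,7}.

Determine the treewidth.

A width-1 tree decomposition is:
Bags: B1 = {3, 7}  B2 = {3, 4}  B3 = {6, 7}  B4 = {3, 8}  B5 = {2, 6}  B6 = {3, 9}  B7 = {1, 7}  B8 = {5, 7}
Tree: B1–B2, B1–B3, B2–B4, B3–B5, B1–B6, B1–B7, B7–B8
The largest bag has 2 vertices, giving width 1; this decomposition certifies tw(G) ≤ 1. Any graph with an edge has treewidth ≥ 1, and G has the edge 7–3. Combining the bounds, tw(G) = 1.

1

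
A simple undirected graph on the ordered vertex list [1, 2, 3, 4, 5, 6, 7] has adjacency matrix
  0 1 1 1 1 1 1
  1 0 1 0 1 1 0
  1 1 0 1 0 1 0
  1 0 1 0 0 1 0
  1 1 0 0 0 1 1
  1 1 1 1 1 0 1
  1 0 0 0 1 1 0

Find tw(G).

A width-3 tree decomposition is:
Bags: B1 = {1, 2, 3, 6}  B2 = {1, 3, 4, 6}  B3 = {1, 2, 5, 6}  B4 = {1, 5, 6, 7}
Tree: B1–B2, B1–B3, B3–B4
The largest bag has 4 vertices, giving width 3; this decomposition certifies tw(G) ≤ 3. On the other hand G contains the 4-clique {1, 2, 3, 6}. A clique must lie in a single bag of any decomposition, so no decomposition can have width below 3. The upper and lower bounds meet at 3, so that is the treewidth.

3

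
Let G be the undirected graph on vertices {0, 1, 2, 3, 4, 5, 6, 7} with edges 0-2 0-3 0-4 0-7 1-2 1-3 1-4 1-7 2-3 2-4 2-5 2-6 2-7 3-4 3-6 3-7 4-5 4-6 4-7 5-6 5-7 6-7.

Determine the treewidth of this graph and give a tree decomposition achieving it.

Treewidth 4.
Bags: B1 = {2, 3, 4, 6, 7}  B2 = {2, 4, 5, 6, 7}  B3 = {1, 2, 3, 4, 7}  B4 = {0, 2, 3, 4, 7}
Tree: B1–B2, B1–B3, B1–B4

Each bag holds 5 vertices, so the decomposition has width 4, which upper-bounds the treewidth. Conversely, {0, 2, 3, 4, 7} is a clique of size 5, and the vertices of any clique must share a bag in every tree decomposition; so some bag has ≥ 5 vertices and tw(G) ≥ 4. Combining the bounds, tw(G) = 4.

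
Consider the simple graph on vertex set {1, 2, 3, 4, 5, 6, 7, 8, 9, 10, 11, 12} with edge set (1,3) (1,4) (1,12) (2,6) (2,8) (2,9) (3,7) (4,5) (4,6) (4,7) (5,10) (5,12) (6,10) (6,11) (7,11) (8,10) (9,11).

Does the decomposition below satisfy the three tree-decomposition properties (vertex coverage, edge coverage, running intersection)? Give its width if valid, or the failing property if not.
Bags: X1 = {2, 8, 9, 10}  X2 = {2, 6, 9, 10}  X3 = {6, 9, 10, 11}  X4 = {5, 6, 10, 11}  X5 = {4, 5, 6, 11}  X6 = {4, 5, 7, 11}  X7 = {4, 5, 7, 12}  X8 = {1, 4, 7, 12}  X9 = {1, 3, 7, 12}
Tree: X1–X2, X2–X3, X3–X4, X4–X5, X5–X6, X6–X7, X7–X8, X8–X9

Every vertex of G appears in some bag (union = {1, 2, 3, 4, 5, 6, 7, 8, 9, 10, 11, 12}); every edge is covered by a bag; and for each vertex v the set of bags containing v is connected in the bag tree. The decomposition is therefore valid. The largest bag has 4 vertices, so the width is 3.

Yes; width 3.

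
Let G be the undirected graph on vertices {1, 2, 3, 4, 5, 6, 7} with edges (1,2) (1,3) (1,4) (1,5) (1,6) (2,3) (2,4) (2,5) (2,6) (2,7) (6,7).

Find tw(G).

2

A width-2 tree decomposition is:
Bags: B1 = {1, 2, 6}  B2 = {2, 6, 7}  B3 = {1, 2, 5}  B4 = {1, 2, 3}  B5 = {1, 2, 4}
Tree: B1–B2, B1–B3, B3–B4, B1–B5
Each bag holds 3 vertices, so the decomposition has width 2, which upper-bounds the treewidth. On the other hand G contains the 3-clique {1, 2, 3}. A clique must lie in a single bag of any decomposition, so no decomposition can have width below 2. Combining the bounds, tw(G) = 2.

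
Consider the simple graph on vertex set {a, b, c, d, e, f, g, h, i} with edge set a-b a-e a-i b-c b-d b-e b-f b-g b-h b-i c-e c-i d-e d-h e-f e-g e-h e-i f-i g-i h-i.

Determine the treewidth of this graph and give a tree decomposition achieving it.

Treewidth 3.
Bags: B1 = {a, b, e, i}  B2 = {b, c, e, i}  B3 = {b, e, h, i}  B4 = {b, d, e, h}  B5 = {b, e, f, i}  B6 = {b, e, g, i}
Tree: B1–B2, B2–B3, B3–B4, B2–B5, B5–B6

The largest bag has 4 vertices, giving width 3; this decomposition certifies tw(G) ≤ 3. On the other hand G contains the 4-clique {b, d, e, h}. A clique must lie in a single bag of any decomposition, so no decomposition can have width below 3. Therefore the treewidth is 3.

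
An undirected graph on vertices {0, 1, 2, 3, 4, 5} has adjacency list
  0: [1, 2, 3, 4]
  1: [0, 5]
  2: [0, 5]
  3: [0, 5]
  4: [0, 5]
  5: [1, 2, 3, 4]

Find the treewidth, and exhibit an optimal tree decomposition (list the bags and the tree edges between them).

Each bag holds 3 vertices, so the decomposition has width 2, which upper-bounds the treewidth. Since 5–3–0–4–5 is a cycle in G, G is not acyclic. Forests are exactly the graphs of treewidth ≤ 1, so tw(G) ≥ 2. Therefore the treewidth is 2.

Treewidth 2.
One such decomposition:
Bags: B1 = {0, 3, 5}  B2 = {0, 4, 5}  B3 = {0, 1, 5}  B4 = {0, 2, 5}
Tree: B1–B2, B2–B3, B3–B4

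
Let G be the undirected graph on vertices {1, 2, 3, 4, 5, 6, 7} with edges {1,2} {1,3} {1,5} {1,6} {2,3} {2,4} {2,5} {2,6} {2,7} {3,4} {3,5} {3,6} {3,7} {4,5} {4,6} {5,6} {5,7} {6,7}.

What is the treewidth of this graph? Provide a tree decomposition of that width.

Every bag has size at most 5, so the width is 5 − 1 = 4 and tw(G) ≤ 4. Conversely, {1, 2, 3, 5, 6} is a clique of size 5, and the vertices of any clique must share a bag in every tree decomposition; so some bag has ≥ 5 vertices and tw(G) ≥ 4. Therefore the treewidth is 4.

Treewidth 4.
Bags: B1 = {2, 3, 5, 6, 7}  B2 = {2, 3, 4, 5, 6}  B3 = {1, 2, 3, 5, 6}
Tree: B1–B2, B1–B3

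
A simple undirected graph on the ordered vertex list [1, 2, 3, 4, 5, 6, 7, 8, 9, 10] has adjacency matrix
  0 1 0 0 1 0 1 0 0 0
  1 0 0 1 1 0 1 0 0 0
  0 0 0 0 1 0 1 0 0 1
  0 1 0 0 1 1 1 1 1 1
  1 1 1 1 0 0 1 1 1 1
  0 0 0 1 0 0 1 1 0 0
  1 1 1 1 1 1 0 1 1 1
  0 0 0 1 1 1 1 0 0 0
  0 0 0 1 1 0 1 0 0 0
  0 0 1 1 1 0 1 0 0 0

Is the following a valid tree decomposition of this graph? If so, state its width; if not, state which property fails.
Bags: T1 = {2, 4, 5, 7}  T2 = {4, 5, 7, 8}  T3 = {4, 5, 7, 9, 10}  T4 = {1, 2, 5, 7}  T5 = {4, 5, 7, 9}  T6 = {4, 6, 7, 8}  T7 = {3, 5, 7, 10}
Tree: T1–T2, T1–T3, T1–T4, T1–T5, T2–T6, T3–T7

No — bags containing vertex 9 are not connected in the tree.

A tree decomposition must satisfy three properties: every vertex lies in some bag; for every edge, both endpoints lie together in some bag; and for every vertex, the bags containing it form a connected subtree. Here bags containing vertex 9 are not connected in the tree, so the decomposition is invalid.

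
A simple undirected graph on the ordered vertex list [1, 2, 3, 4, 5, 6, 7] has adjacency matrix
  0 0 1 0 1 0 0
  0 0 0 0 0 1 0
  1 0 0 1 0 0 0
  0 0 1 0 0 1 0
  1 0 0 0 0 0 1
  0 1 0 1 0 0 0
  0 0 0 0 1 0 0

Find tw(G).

1

A width-1 tree decomposition is:
Bags: B1 = {5, 7}  B2 = {1, 5}  B3 = {1, 3}  B4 = {3, 4}  B5 = {4, 6}  B6 = {2, 6}
Tree: B1–B2, B2–B3, B3–B4, B4–B5, B5–B6
The largest bag has 2 vertices, giving width 1; this decomposition certifies tw(G) ≤ 1. Any graph with an edge has treewidth ≥ 1, and G has the edge 7–5. Therefore the treewidth is 1.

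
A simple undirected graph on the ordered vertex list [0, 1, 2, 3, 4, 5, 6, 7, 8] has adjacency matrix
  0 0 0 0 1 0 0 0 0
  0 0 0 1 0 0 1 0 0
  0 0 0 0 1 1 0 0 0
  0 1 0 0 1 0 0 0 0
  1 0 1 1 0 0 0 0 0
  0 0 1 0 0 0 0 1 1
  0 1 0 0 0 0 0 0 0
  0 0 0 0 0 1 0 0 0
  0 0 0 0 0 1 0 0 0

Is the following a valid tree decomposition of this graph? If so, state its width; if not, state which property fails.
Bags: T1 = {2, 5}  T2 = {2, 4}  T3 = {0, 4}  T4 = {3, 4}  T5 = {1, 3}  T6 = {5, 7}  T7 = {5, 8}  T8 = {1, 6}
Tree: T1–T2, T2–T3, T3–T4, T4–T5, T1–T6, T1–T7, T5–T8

Yes; width 1.

Vertex coverage: the bags together contain {0, 1, 2, 3, 4, 5, 6, 7, 8}, the full vertex set. Edge coverage: each edge of G has both endpoints in at least one bag. Running intersection: for every vertex, the bags containing it form a connected subtree. All three properties hold, so this is a valid tree decomposition of width max|bag| − 1 = 1, and hence tw(G) ≤ 1.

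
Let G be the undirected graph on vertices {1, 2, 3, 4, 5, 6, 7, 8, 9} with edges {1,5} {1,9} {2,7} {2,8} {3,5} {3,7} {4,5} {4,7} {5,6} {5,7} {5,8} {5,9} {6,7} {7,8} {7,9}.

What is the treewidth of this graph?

A width-2 tree decomposition is:
Bags: B1 = {5, 6, 7}  B2 = {4, 5, 7}  B3 = {5, 7, 9}  B4 = {5, 7, 8}  B5 = {1, 5, 9}  B6 = {3, 5, 7}  B7 = {2, 7, 8}
Tree: B1–B2, B2–B3, B2–B4, B3–B5, B1–B6, B4–B7
Every bag has size at most 3, so the width is 3 − 1 = 2 and tw(G) ≤ 2. On the other hand G contains the 3-clique {2, 7, 8}. A clique must lie in a single bag of any decomposition, so no decomposition can have width below 2. Therefore the treewidth is 2.

2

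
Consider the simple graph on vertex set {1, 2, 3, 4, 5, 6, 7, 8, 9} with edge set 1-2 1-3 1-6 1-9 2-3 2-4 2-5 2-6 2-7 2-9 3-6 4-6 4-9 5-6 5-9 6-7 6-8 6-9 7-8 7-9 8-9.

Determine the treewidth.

3

A width-3 tree decomposition is:
Bags: B1 = {1, 2, 6, 9}  B2 = {2, 6, 7, 9}  B3 = {6, 7, 8, 9}  B4 = {1, 2, 3, 6}  B5 = {2, 5, 6, 9}  B6 = {2, 4, 6, 9}
Tree: B1–B2, B2–B3, B1–B4, B2–B5, B2–B6
The largest bag has 4 vertices, giving width 3; this decomposition certifies tw(G) ≤ 3. Conversely, {6, 7, 8, 9} is a clique of size 4, and the vertices of any clique must share a bag in every tree decomposition; so some bag has ≥ 4 vertices and tw(G) ≥ 3. Therefore the treewidth is 3.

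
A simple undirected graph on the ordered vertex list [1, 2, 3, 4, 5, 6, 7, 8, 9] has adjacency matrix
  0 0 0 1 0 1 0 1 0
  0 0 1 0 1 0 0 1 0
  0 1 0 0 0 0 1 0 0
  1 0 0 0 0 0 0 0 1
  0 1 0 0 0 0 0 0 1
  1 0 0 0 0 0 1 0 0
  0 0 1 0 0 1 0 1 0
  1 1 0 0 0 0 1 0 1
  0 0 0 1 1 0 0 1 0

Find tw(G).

A width-3 tree decomposition is:
Bags: B1 = {1, 4, 5, 9}  B2 = {1, 5, 8, 9}  B3 = {1, 2, 5, 8}  B4 = {1, 2, 6, 8}  B5 = {2, 6, 7, 8}  B6 = {2, 3, 6, 7}
Tree: B1–B2, B2–B3, B3–B4, B4–B5, B5–B6
The largest bag has 4 vertices, giving width 3; this decomposition certifies tw(G) ≤ 3. For the lower bound: the 4 vertex sets {4,5,9}, {1}, {8}, {2,3,6,7} are disjoint, each induces a connected subgraph, and every pair is joined by at least one edge of G. Contracting each set to a single vertex therefore yields K_{4} as a minor, and since treewidth is minor-monotone, tw(G) ≥ tw(K_{4}) = 3. Combining the bounds, tw(G) = 3.

3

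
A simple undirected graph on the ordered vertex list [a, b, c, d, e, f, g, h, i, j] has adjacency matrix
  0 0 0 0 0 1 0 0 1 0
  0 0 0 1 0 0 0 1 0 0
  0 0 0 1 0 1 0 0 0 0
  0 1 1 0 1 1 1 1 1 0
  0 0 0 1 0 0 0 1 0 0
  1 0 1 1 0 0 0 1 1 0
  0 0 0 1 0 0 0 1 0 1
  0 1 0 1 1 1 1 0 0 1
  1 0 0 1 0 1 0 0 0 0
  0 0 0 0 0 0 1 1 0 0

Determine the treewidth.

2

A width-2 tree decomposition is:
Bags: B1 = {d, f, h}  B2 = {c, d, f}  B3 = {d, g, h}  B4 = {d, e, h}  B5 = {g, h, j}  B6 = {d, f, i}  B7 = {a, f, i}  B8 = {b, d, h}
Tree: B1–B2, B1–B3, B3–B4, B3–B5, B1–B6, B6–B7, B3–B8
Every bag has size at most 3, so the width is 3 − 1 = 2 and tw(G) ≤ 2. For the lower bound, the 3 vertices {d, g, h} are pairwise adjacent, and any tree decomposition puts a clique entirely inside one bag — forcing width ≥ 2. Combining the bounds, tw(G) = 2.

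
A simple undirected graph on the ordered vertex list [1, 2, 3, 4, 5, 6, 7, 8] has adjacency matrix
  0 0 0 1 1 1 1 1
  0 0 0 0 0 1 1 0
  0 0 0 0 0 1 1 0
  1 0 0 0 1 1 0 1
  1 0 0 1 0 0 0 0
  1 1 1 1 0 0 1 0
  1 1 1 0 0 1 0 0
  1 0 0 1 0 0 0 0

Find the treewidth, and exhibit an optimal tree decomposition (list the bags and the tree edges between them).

Treewidth 2.
One such decomposition:
Bags: B1 = {1, 6, 7}  B2 = {2, 6, 7}  B3 = {1, 4, 6}  B4 = {3, 6, 7}  B5 = {1, 4, 8}  B6 = {1, 4, 5}
Tree: B1–B2, B1–B3, B1–B4, B3–B5, B3–B6

Every bag has size at most 3, so the width is 3 − 1 = 2 and tw(G) ≤ 2. On the other hand G contains the 3-clique {1, 4, 8}. A clique must lie in a single bag of any decomposition, so no decomposition can have width below 2. Hence tw(G) = 2 exactly.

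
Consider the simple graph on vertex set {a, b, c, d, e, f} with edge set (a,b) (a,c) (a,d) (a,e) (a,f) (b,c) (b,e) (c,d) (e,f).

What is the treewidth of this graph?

A width-2 tree decomposition is:
Bags: B1 = {a, c, d}  B2 = {a, b, c}  B3 = {a, b, e}  B4 = {a, e, f}
Tree: B1–B2, B2–B3, B3–B4
Each bag holds 3 vertices, so the decomposition has width 2, which upper-bounds the treewidth. For the lower bound, the 3 vertices {a, c, d} are pairwise adjacent, and any tree decomposition puts a clique entirely inside one bag — forcing width ≥ 2. The upper and lower bounds meet at 2, so that is the treewidth.

2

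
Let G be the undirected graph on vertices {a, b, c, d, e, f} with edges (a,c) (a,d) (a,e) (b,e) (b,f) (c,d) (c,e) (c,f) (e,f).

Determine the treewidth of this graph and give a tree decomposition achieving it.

Treewidth 2.
One optimal decomposition is:
Bags: B1 = {c, e, f}  B2 = {a, c, e}  B3 = {b, e, f}  B4 = {a, c, d}
Tree: B1–B2, B1–B3, B2–B4

The largest bag has 3 vertices, giving width 2; this decomposition certifies tw(G) ≤ 2. On the other hand G contains the 3-clique {a, c, d}. A clique must lie in a single bag of any decomposition, so no decomposition can have width below 2. The upper and lower bounds meet at 2, so that is the treewidth.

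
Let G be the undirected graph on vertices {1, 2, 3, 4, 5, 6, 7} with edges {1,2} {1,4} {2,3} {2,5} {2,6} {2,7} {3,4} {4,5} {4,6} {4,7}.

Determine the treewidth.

2

A width-2 tree decomposition is:
Bags: B1 = {2, 4, 6}  B2 = {2, 4, 5}  B3 = {2, 3, 4}  B4 = {2, 4, 7}  B5 = {1, 2, 4}
Tree: B1–B2, B2–B3, B3–B4, B4–B5
The largest bag has 3 vertices, giving width 2; this decomposition certifies tw(G) ≤ 2. The edges 4–6–2–5–4 form a cycle, so G is not a tree and its treewidth is at least 2. Combining the bounds, tw(G) = 2.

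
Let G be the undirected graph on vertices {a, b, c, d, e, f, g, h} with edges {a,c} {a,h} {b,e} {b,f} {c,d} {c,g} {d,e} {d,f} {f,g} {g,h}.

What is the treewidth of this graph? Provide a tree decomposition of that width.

Every bag has size at most 3, so the width is 3 − 1 = 2 and tw(G) ≤ 2. The edges b–e–d–f–b form a cycle, so G is not a tree and its treewidth is at least 2. Hence tw(G) = 2 exactly.

Treewidth 2.
Bags: B1 = {b, e, f}  B2 = {d, e, f}  B3 = {d, f, g}  B4 = {c, d, g}  B5 = {c, g, h}  B6 = {a, c, h}
Tree: B1–B2, B2–B3, B3–B4, B4–B5, B5–B6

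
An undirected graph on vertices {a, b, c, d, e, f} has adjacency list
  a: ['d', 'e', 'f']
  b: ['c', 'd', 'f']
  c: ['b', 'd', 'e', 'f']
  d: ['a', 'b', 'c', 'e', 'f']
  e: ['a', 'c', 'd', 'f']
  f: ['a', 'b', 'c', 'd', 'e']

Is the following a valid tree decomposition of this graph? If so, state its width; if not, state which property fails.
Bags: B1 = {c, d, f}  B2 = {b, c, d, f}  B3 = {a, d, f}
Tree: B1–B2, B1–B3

No — vertex e appears in no bag.

A tree decomposition must satisfy three properties: every vertex lies in some bag; for every edge, both endpoints lie together in some bag; and for every vertex, the bags containing it form a connected subtree. Here vertex e appears in no bag, so the decomposition is invalid.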